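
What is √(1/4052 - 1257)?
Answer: I*√5159576719/2026 ≈ 35.454*I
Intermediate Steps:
√(1/4052 - 1257) = √(-5093363/4052) = I*√5159576719/2026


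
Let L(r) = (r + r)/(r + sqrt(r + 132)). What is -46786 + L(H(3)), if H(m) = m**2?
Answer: -467887/10 + 3*sqrt(141)/10 ≈ -46785.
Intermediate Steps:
L(r) = 2*r/(r + sqrt(132 + r)) (L(r) = (2*r)/(r + sqrt(132 + r)) = 2*r/(r + sqrt(132 + r)))
-46786 + L(H(3)) = -46786 + 2*3**2/(3**2 + sqrt(132 + 3**2)) = -46786 + 2*9/(9 + sqrt(132 + 9)) = -46786 + 2*9/(9 + sqrt(141)) = -46786 + 18/(9 + sqrt(141))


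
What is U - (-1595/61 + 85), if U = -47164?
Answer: -2880594/61 ≈ -47223.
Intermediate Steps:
U - (-1595/61 + 85) = -47164 - (-1595/61 + 85) = -47164 - 1*3590/61 = -47164 - 3590/61 = -2880594/61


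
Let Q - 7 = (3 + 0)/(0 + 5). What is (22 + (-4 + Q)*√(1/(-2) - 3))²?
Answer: 10966/25 + 396*I*√14/5 ≈ 438.64 + 296.34*I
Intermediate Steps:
Q = 38/5 (Q = 7 + (3 + 0)/(0 + 5) = 7 + 3/5 = 7 + 3*(⅕) = 7 + ⅗ = 38/5 ≈ 7.6000)
(22 + (-4 + Q)*√(1/(-2) - 3))² = (22 + (-4 + 38/5)*√(1/(-2) - 3))² = (22 + 18*√(1*(-½) - 3)/5)² = (22 + 18*√(-½ - 3)/5)² = (22 + 18*√(-7/2)/5)² = (22 + 18*(I*√14/2)/5)² = (22 + 9*I*√14/5)²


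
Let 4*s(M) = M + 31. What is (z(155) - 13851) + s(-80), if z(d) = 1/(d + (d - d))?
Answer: -8595211/620 ≈ -13863.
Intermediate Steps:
s(M) = 31/4 + M/4 (s(M) = (M + 31)/4 = (31 + M)/4 = 31/4 + M/4)
z(d) = 1/d (z(d) = 1/(d + 0) = 1/d)
(z(155) - 13851) + s(-80) = (1/155 - 13851) + (31/4 + (¼)*(-80)) = (1/155 - 13851) + (31/4 - 20) = -2146904/155 - 49/4 = -8595211/620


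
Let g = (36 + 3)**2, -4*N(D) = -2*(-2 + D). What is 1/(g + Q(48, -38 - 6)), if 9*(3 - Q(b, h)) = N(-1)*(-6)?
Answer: 1/1523 ≈ 0.00065660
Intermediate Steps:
N(D) = -1 + D/2 (N(D) = -(-1)*(-2 + D)/2 = -(4 - 2*D)/4 = -1 + D/2)
g = 1521 (g = 39**2 = 1521)
Q(b, h) = 2 (Q(b, h) = 3 - (-1 + (1/2)*(-1))*(-6)/9 = 3 - (-1 - 1/2)*(-6)/9 = 3 - (-1)*(-6)/6 = 3 - 1/9*9 = 3 - 1 = 2)
1/(g + Q(48, -38 - 6)) = 1/(1521 + 2) = 1/1523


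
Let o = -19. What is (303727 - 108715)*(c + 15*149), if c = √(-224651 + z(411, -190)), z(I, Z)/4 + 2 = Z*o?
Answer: 435851820 + 195012*I*√210219 ≈ 4.3585e+8 + 8.9412e+7*I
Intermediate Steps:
z(I, Z) = -8 - 76*Z (z(I, Z) = -8 + 4*(Z*(-19)) = -8 + 4*(-19*Z) = -8 - 76*Z)
c = I*√210219 (c = √(-224651 + (-8 - 76*(-190))) = √(-224651 + (-8 + 14440)) = √(-224651 + 14432) = √(-210219) = I*√210219 ≈ 458.5*I)
(303727 - 108715)*(c + 15*149) = (303727 - 108715)*(I*√210219 + 15*149) = 195012*(I*√210219 + 2235) = 195012*(2235 + I*√210219) = 435851820 + 195012*I*√210219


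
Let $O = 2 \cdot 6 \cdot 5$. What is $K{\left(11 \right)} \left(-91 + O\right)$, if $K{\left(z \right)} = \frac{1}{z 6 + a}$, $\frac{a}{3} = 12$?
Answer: $- \frac{31}{102} \approx -0.30392$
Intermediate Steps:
$a = 36$ ($a = 3 \cdot 12 = 36$)
$K{\left(z \right)} = \frac{1}{36 + 6 z}$ ($K{\left(z \right)} = \frac{1}{z 6 + 36} = \frac{1}{6 z + 36} = \frac{1}{36 + 6 z}$)
$O = 60$ ($O = 12 \cdot 5 = 60$)
$K{\left(11 \right)} \left(-91 + O\right) = \frac{1}{6 \left(6 + 11\right)} \left(-91 + 60\right) = \frac{1}{6 \cdot 17} \left(-31\right) = \frac{1}{6} \cdot \frac{1}{17} \left(-31\right) = \frac{1}{102} \left(-31\right) = - \frac{31}{102}$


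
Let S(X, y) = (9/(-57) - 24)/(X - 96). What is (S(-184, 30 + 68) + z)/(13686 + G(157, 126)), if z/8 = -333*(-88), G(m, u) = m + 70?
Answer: 1247178699/74017160 ≈ 16.850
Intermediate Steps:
G(m, u) = 70 + m
z = 234432 (z = 8*(-333*(-88)) = 8*29304 = 234432)
S(X, y) = -459/(19*(-96 + X)) (S(X, y) = (9*(-1/57) - 24)/(-96 + X) = (-3/19 - 24)/(-96 + X) = -459/(19*(-96 + X)))
(S(-184, 30 + 68) + z)/(13686 + G(157, 126)) = (-459/(-1824 + 19*(-184)) + 234432)/(13686 + (70 + 157)) = (-459/(-1824 - 3496) + 234432)/(13686 + 227) = (-459/(-5320) + 234432)/13913 = (-459*(-1/5320) + 234432)*(1/13913) = (459/5320 + 234432)*(1/13913) = (1247178699/5320)*(1/13913) = 1247178699/74017160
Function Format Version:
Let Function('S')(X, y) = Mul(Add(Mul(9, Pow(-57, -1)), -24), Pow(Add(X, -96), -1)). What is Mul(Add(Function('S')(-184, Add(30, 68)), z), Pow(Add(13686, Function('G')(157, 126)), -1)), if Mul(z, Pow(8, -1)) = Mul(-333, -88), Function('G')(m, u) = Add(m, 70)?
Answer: Rational(1247178699, 74017160) ≈ 16.850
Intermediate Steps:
Function('G')(m, u) = Add(70, m)
z = 234432 (z = Mul(8, Mul(-333, -88)) = Mul(8, 29304) = 234432)
Function('S')(X, y) = Mul(Rational(-459, 19), Pow(Add(-96, X), -1)) (Function('S')(X, y) = Mul(Add(Mul(9, Rational(-1, 57)), -24), Pow(Add(-96, X), -1)) = Mul(Add(Rational(-3, 19), -24), Pow(Add(-96, X), -1)) = Mul(Rational(-459, 19), Pow(Add(-96, X), -1)))
Mul(Add(Function('S')(-184, Add(30, 68)), z), Pow(Add(13686, Function('G')(157, 126)), -1)) = Mul(Add(Mul(-459, Pow(Add(-1824, Mul(19, -184)), -1)), 234432), Pow(Add(13686, Add(70, 157)), -1)) = Mul(Add(Mul(-459, Pow(Add(-1824, -3496), -1)), 234432), Pow(Add(13686, 227), -1)) = Mul(Add(Mul(-459, Pow(-5320, -1)), 234432), Pow(13913, -1)) = Mul(Add(Mul(-459, Rational(-1, 5320)), 234432), Rational(1, 13913)) = Mul(Add(Rational(459, 5320), 234432), Rational(1, 13913)) = Mul(Rational(1247178699, 5320), Rational(1, 13913)) = Rational(1247178699, 74017160)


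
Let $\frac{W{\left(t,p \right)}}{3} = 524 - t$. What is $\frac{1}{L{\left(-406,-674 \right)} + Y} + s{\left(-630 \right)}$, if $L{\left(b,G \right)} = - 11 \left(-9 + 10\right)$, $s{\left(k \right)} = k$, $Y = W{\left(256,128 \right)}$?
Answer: $- \frac{499589}{793} \approx -630.0$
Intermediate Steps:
$W{\left(t,p \right)} = 1572 - 3 t$ ($W{\left(t,p \right)} = 3 \left(524 - t\right) = 1572 - 3 t$)
$Y = 804$ ($Y = 1572 - 768 = 804$)
$L{\left(b,G \right)} = -11$ ($L{\left(b,G \right)} = \left(-11\right) 1 = -11$)
$\frac{1}{L{\left(-406,-674 \right)} + Y} + s{\left(-630 \right)} = \frac{1}{-11 + 804} - 630 = \frac{1}{793} - 630 = - \frac{499589}{793}$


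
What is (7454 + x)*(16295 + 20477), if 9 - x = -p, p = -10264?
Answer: -102998372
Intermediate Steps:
x = -10255 (x = 9 - (-1)*(-10264) = 9 - 1*10264 = 9 - 10264 = -10255)
(7454 + x)*(16295 + 20477) = (7454 - 10255)*(16295 + 20477) = -2801*36772 = -102998372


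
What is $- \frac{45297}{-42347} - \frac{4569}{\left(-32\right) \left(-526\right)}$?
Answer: $\frac{568955661}{712784704} \approx 0.79821$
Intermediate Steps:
$- \frac{45297}{-42347} - \frac{4569}{\left(-32\right) \left(-526\right)} = \left(-45297\right) \left(- \frac{1}{42347}\right) - \frac{4569}{16832} = \frac{45297}{42347} - \frac{4569}{16832} = \frac{568955661}{712784704}$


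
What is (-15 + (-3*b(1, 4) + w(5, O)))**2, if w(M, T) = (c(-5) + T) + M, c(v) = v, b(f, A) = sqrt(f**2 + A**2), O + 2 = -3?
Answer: 553 + 120*sqrt(17) ≈ 1047.8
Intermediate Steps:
O = -5 (O = -2 - 3 = -5)
b(f, A) = sqrt(A**2 + f**2)
w(M, T) = -5 + M + T (w(M, T) = (-5 + T) + M = -5 + M + T)
(-15 + (-3*b(1, 4) + w(5, O)))**2 = (-15 + (-3*sqrt(4**2 + 1**2) + (-5 + 5 - 5)))**2 = (-15 + (-3*sqrt(16 + 1) - 5))**2 = (-15 + (-3*sqrt(17) - 5))**2 = (-15 + (-5 - 3*sqrt(17)))**2 = (-20 - 3*sqrt(17))**2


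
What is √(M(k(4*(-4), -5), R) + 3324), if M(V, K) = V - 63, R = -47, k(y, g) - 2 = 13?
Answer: 6*√91 ≈ 57.236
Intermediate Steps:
k(y, g) = 15 (k(y, g) = 2 + 13 = 15)
M(V, K) = -63 + V
√(M(k(4*(-4), -5), R) + 3324) = √((-63 + 15) + 3324) = √(-48 + 3324) = √3276 = 6*√91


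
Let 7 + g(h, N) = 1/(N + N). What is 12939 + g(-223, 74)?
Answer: 1913937/148 ≈ 12932.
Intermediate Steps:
g(h, N) = -7 + 1/(2*N) (g(h, N) = -7 + 1/(N + N) = -7 + 1/(2*N))
12939 + g(-223, 74) = 12939 + (-7 + (½)/74) = 12939 + (-7 + (½)*(1/74)) = 12939 + (-7 + 1/148) = 12939 - 1035/148 = 1913937/148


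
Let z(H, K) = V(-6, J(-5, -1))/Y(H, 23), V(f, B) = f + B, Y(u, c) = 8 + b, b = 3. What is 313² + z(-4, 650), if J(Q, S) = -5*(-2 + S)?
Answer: 1077668/11 ≈ 97970.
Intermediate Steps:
Y(u, c) = 11 (Y(u, c) = 8 + 3 = 11)
J(Q, S) = 10 - 5*S
V(f, B) = B + f
z(H, K) = 9/11 (z(H, K) = ((10 - 5*(-1)) - 6)/11 = ((10 + 5) - 6)*(1/11) = (15 - 6)*(1/11) = 9*(1/11) = 9/11)
313² + z(-4, 650) = 313² + 9/11 = 97969 + 9/11 = 1077668/11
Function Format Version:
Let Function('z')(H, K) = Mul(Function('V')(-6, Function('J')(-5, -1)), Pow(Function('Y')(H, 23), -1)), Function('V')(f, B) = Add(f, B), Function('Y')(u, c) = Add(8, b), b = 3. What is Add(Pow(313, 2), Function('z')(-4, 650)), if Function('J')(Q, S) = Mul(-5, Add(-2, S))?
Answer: Rational(1077668, 11) ≈ 97970.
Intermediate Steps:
Function('Y')(u, c) = 11 (Function('Y')(u, c) = Add(8, 3) = 11)
Function('J')(Q, S) = Add(10, Mul(-5, S))
Function('V')(f, B) = Add(B, f)
Function('z')(H, K) = Rational(9, 11) (Function('z')(H, K) = Mul(Add(Add(10, Mul(-5, -1)), -6), Pow(11, -1)) = Mul(Add(Add(10, 5), -6), Rational(1, 11)) = Mul(Add(15, -6), Rational(1, 11)) = Mul(9, Rational(1, 11)) = Rational(9, 11))
Add(Pow(313, 2), Function('z')(-4, 650)) = Add(Pow(313, 2), Rational(9, 11)) = Add(97969, Rational(9, 11)) = Rational(1077668, 11)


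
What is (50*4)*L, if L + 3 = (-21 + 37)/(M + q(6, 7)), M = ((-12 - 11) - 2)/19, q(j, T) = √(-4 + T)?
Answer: 622600/229 + 577600*√3/229 ≈ 7087.5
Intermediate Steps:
M = -25/19 (M = (-23 - 2)*(1/19) = -25*1/19 = -25/19 ≈ -1.3158)
L = -3 + 16/(-25/19 + √3) (L = -3 + (-21 + 37)/(-25/19 + √(-4 + 7)) = -3 + 16/(-25/19 + √3) ≈ 35.437)
(50*4)*L = (50*4)*(3113/229 + 2888*√3/229) = 200*(3113/229 + 2888*√3/229) = 622600/229 + 577600*√3/229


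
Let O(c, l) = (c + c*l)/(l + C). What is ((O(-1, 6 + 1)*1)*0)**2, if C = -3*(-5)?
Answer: 0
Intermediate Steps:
C = 15
O(c, l) = (c + c*l)/(15 + l) (O(c, l) = (c + c*l)/(l + 15) = (c + c*l)/(15 + l))
((O(-1, 6 + 1)*1)*0)**2 = ((-(1 + (6 + 1))/(15 + (6 + 1))*1)*0)**2 = ((-(1 + 7)/(15 + 7)*1)*0)**2 = ((-1*8/22*1)*0)**2 = ((-1*1/22*8*1)*0)**2 = (-4/11*1*0)**2 = (-4/11*0)**2 = 0**2 = 0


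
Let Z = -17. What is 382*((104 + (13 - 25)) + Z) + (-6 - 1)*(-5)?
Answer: 28685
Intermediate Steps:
382*((104 + (13 - 25)) + Z) + (-6 - 1)*(-5) = 382*((104 + (13 - 25)) - 17) + (-6 - 1)*(-5) = 382*((104 - 12) - 17) - 7*(-5) = 382*(92 - 17) + 35 = 382*75 + 35 = 28650 + 35 = 28685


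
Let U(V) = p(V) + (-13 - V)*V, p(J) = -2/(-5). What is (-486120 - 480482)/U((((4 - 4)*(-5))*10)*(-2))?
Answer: -2416505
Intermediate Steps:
p(J) = ⅖ (p(J) = -2*(-⅕) = ⅖)
U(V) = ⅖ + V*(-13 - V) (U(V) = ⅖ + (-13 - V)*V = ⅖ + V*(-13 - V))
(-486120 - 480482)/U((((4 - 4)*(-5))*10)*(-2)) = (-486120 - 480482)/(⅖ - ((((4 - 4)*(-5))*10)*(-2))² - 13*((4 - 4)*(-5))*10*(-2)) = -966602/(⅖ - (((0*(-5))*10)*(-2))² - 13*(0*(-5))*10*(-2)) = -966602/(⅖ - ((0*10)*(-2))² - 13*0*10*(-2)) = -966602/(⅖ - (0*(-2))² - 0*(-2)) = -966602/(⅖ - 1*0² - 13*0) = -966602/(⅖ - 1*0 + 0) = -966602/(⅖ + 0 + 0) = -966602/⅖ = -966602*5/2 = -2416505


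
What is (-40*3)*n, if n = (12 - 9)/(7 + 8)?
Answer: -24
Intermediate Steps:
n = ⅕ (n = 3/15 = 3*(1/15) = ⅕ ≈ 0.20000)
(-40*3)*n = -40*3*(⅕) = -120*⅕ = -24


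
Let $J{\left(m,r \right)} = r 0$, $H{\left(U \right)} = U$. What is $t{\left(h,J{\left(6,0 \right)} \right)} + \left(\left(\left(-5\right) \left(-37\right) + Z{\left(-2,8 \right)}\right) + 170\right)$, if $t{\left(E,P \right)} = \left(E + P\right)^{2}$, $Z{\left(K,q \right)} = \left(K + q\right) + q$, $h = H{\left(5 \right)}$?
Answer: $394$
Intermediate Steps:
$h = 5$
$Z{\left(K,q \right)} = K + 2 q$
$J{\left(m,r \right)} = 0$
$t{\left(h,J{\left(6,0 \right)} \right)} + \left(\left(\left(-5\right) \left(-37\right) + Z{\left(-2,8 \right)}\right) + 170\right) = \left(5 + 0\right)^{2} + \left(\left(\left(-5\right) \left(-37\right) + \left(-2 + 2 \cdot 8\right)\right) + 170\right) = 5^{2} + \left(\left(185 + \left(-2 + 16\right)\right) + 170\right) = 25 + \left(\left(185 + 14\right) + 170\right) = 25 + \left(199 + 170\right) = 25 + 369 = 394$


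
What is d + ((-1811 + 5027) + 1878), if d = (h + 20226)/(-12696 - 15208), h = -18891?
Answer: 142141641/27904 ≈ 5094.0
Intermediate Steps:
d = -1335/27904 (d = (-18891 + 20226)/(-12696 - 15208) = 1335/(-27904) = 1335*(-1/27904) = -1335/27904 ≈ -0.047843)
d + ((-1811 + 5027) + 1878) = -1335/27904 + ((-1811 + 5027) + 1878) = -1335/27904 + (3216 + 1878) = -1335/27904 + 5094 = 142141641/27904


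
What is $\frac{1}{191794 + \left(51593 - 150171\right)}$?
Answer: $\frac{1}{93216} \approx 1.0728 \cdot 10^{-5}$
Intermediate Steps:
$\frac{1}{191794 + \left(51593 - 150171\right)} = \frac{1}{191794 - 98578} = \frac{1}{93216}$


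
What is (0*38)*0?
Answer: 0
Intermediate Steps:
(0*38)*0 = 0*0 = 0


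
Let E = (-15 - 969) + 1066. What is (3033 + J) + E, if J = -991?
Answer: 2124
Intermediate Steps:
E = 82 (E = -984 + 1066 = 82)
(3033 + J) + E = (3033 - 991) + 82 = 2042 + 82 = 2124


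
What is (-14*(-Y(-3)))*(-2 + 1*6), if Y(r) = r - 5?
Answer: -448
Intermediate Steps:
Y(r) = -5 + r
(-14*(-Y(-3)))*(-2 + 1*6) = (-14*(-(-5 - 3)))*(-2 + 1*6) = (-14*(-1*(-8)))*(-2 + 6) = -112*4 = -448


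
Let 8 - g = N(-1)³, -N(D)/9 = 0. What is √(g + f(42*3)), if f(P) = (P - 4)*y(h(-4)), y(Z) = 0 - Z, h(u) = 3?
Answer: I*√358 ≈ 18.921*I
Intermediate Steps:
N(D) = 0 (N(D) = -9*0 = 0)
y(Z) = -Z
g = 8 (g = 8 - 1*0³ = 8 - 1*0 = 8 + 0 = 8)
f(P) = 12 - 3*P (f(P) = (P - 4)*(-1*3) = (-4 + P)*(-3) = 12 - 3*P)
√(g + f(42*3)) = √(8 + (12 - 126*3)) = √(8 + (12 - 3*126)) = √(8 + (12 - 378)) = √(8 - 366) = √(-358) = I*√358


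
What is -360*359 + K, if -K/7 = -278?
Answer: -127294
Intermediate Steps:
K = 1946 (K = -7*(-278) = 1946)
-360*359 + K = -360*359 + 1946 = -129240 + 1946 = -127294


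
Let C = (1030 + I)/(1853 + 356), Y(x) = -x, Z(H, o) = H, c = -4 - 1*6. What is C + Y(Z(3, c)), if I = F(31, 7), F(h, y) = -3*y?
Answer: -5618/2209 ≈ -2.5432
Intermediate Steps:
c = -10 (c = -4 - 6 = -10)
I = -21 (I = -3*7 = -21)
C = 1009/2209 (C = (1030 - 21)/(1853 + 356) = 1009/2209 ≈ 0.45677)
C + Y(Z(3, c)) = 1009/2209 - 1*3 = 1009/2209 - 3 = -5618/2209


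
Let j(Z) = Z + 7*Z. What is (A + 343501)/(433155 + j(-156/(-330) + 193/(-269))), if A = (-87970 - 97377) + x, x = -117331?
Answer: 603976285/6408499257 ≈ 0.094246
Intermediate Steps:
A = -302678 (A = (-87970 - 97377) - 117331 = -185347 - 117331 = -302678)
j(Z) = 8*Z
(A + 343501)/(433155 + j(-156/(-330) + 193/(-269))) = (-302678 + 343501)/(433155 + 8*(-156/(-330) + 193/(-269))) = 40823/(433155 + 8*(-156*(-1/330) + 193*(-1/269))) = 40823/(433155 + 8*(26/55 - 193/269)) = 40823/(433155 + 8*(-3621/14795)) = 40823/(433155 - 28968/14795) = 40823/(6408499257/14795) = 40823*(14795/6408499257) = 603976285/6408499257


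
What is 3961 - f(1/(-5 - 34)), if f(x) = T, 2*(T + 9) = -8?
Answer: 3974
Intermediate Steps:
T = -13 (T = -9 + (½)*(-8) = -9 - 4 = -13)
f(x) = -13
3961 - f(1/(-5 - 34)) = 3961 - 1*(-13) = 3961 + 13 = 3974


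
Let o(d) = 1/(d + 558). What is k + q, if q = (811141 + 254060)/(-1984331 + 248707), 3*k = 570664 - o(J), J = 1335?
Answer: 1874931197285945/9856608696 ≈ 1.9022e+5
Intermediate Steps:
o(d) = 1/(558 + d)
k = 1080266951/5679 (k = (570664 - 1/(558 + 1335))/3 = (570664 - 1/1893)/3 = (⅓)*(1080266951/1893) = 1080266951/5679 ≈ 1.9022e+5)
q = -1065201/1735624 (q = 1065201/(-1735624) = 1065201*(-1/1735624) = -1065201/1735624 ≈ -0.61373)
k + q = 1080266951/5679 - 1065201/1735624 = 1874931197285945/9856608696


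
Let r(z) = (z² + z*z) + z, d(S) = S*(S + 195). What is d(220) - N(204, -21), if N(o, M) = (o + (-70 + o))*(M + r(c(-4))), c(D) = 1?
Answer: 97384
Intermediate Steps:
d(S) = S*(195 + S)
r(z) = z + 2*z² (r(z) = (z² + z²) + z = 2*z² + z = z + 2*z²)
N(o, M) = (-70 + 2*o)*(3 + M) (N(o, M) = (o + (-70 + o))*(M + 1*(1 + 2*1)) = (-70 + 2*o)*(M + 1*(1 + 2)) = (-70 + 2*o)*(M + 1*3) = (-70 + 2*o)*(M + 3) = (-70 + 2*o)*(3 + M))
d(220) - N(204, -21) = 220*(195 + 220) - (-210 - 70*(-21) + 6*204 + 2*(-21)*204) = 220*415 - (-210 + 1470 + 1224 - 8568) = 91300 - 1*(-6084) = 91300 + 6084 = 97384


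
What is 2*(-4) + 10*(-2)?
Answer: -28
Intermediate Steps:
2*(-4) + 10*(-2) = -8 - 20 = -28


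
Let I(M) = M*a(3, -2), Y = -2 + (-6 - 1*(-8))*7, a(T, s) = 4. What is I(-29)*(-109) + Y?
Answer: 12656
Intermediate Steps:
Y = 12 (Y = -2 + (-6 + 8)*7 = -2 + 2*7 = -2 + 14 = 12)
I(M) = 4*M (I(M) = M*4 = 4*M)
I(-29)*(-109) + Y = (4*(-29))*(-109) + 12 = -116*(-109) + 12 = 12644 + 12 = 12656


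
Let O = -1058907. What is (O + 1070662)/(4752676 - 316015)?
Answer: 11755/4436661 ≈ 0.0026495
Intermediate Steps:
(O + 1070662)/(4752676 - 316015) = (-1058907 + 1070662)/(4752676 - 316015) = 11755/4436661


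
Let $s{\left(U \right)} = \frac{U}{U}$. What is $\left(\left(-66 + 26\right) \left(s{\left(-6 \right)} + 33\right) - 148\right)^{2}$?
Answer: $2274064$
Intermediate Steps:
$s{\left(U \right)} = 1$
$\left(\left(-66 + 26\right) \left(s{\left(-6 \right)} + 33\right) - 148\right)^{2} = \left(\left(-66 + 26\right) \left(1 + 33\right) - 148\right)^{2} = \left(\left(-40\right) 34 - 148\right)^{2} = \left(-1360 - 148\right)^{2} = \left(-1508\right)^{2} = 2274064$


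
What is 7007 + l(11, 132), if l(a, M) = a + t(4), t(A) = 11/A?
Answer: 28083/4 ≈ 7020.8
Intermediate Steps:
l(a, M) = 11/4 + a (l(a, M) = a + 11/4 = 11/4 + a)
7007 + l(11, 132) = 7007 + (11/4 + 11) = 7007 + 55/4 = 28083/4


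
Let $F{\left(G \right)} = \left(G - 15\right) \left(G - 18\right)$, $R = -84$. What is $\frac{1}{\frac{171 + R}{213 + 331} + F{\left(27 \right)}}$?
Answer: $\frac{544}{58839} \approx 0.0092456$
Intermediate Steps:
$F{\left(G \right)} = \left(-18 + G\right) \left(-15 + G\right)$ ($F{\left(G \right)} = \left(-15 + G\right) \left(-18 + G\right) = \left(-18 + G\right) \left(-15 + G\right)$)
$\frac{1}{\frac{171 + R}{213 + 331} + F{\left(27 \right)}} = \frac{1}{\frac{171 - 84}{213 + 331} + \left(270 + 27^{2} - 891\right)} = \frac{1}{\frac{87}{544} + \left(270 + 729 - 891\right)} = \frac{1}{87 \cdot \frac{1}{544} + 108} = \frac{1}{\frac{87}{544} + 108} = \frac{1}{\frac{58839}{544}} = \frac{544}{58839}$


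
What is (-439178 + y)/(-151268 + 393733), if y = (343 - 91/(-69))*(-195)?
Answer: -11645364/5576695 ≈ -2.0882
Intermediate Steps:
y = -1544270/23 (y = (343 - 91*(-1/69))*(-195) = (343 + 91/69)*(-195) = (23758/69)*(-195) = -1544270/23 ≈ -67142.)
(-439178 + y)/(-151268 + 393733) = (-439178 - 1544270/23)/(-151268 + 393733) = -11645364/23/242465 = -11645364/23*1/242465 = -11645364/5576695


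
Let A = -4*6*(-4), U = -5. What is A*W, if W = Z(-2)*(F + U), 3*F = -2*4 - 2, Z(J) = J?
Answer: 1600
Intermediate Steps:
F = -10/3 (F = (-2*4 - 2)/3 = (-8 - 2)/3 = (1/3)*(-10) = -10/3 ≈ -3.3333)
A = 96 (A = -24*(-4) = 96)
W = 50/3 (W = -2*(-10/3 - 5) = -2*(-25/3) = 50/3 ≈ 16.667)
A*W = 96*(50/3) = 1600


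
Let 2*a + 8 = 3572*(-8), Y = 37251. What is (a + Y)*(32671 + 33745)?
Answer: 1524844944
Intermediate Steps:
a = -14292 (a = -4 + (3572*(-8))/2 = -4 + (1/2)*(-28576) = -4 - 14288 = -14292)
(a + Y)*(32671 + 33745) = (-14292 + 37251)*(32671 + 33745) = 22959*66416 = 1524844944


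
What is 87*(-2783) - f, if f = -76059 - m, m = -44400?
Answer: -210462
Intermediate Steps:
f = -31659 (f = -76059 - 1*(-44400) = -76059 + 44400 = -31659)
87*(-2783) - f = 87*(-2783) - 1*(-31659) = -242121 + 31659 = -210462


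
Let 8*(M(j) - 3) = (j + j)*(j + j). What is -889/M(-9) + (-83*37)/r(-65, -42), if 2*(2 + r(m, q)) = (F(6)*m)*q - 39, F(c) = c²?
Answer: -175199740/8546619 ≈ -20.499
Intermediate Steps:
r(m, q) = -43/2 + 18*m*q (r(m, q) = -2 + ((6²*m)*q - 39)/2 = -2 + ((36*m)*q - 39)/2 = -2 + (36*m*q - 39)/2 = -2 + (-39 + 36*m*q)/2 = -2 + (-39/2 + 18*m*q) = -43/2 + 18*m*q)
M(j) = 3 + j²/2 (M(j) = 3 + ((j + j)*(j + j))/8 = 3 + ((2*j)*(2*j))/8 = 3 + (4*j²)/8 = 3 + j²/2)
-889/M(-9) + (-83*37)/r(-65, -42) = -889/(3 + (½)*(-9)²) + (-83*37)/(-43/2 + 18*(-65)*(-42)) = -889/(3 + (½)*81) - 3071/(-43/2 + 49140) = -889/(3 + 81/2) - 3071/98237/2 = -889/87/2 - 3071*2/98237 = -889*2/87 - 6142/98237 = -1778/87 - 6142/98237 = -175199740/8546619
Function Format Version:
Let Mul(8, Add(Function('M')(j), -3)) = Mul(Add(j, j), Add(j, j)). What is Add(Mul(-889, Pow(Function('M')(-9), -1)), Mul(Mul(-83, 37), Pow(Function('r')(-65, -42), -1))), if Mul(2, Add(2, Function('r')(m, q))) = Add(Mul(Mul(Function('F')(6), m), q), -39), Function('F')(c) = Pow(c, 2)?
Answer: Rational(-175199740, 8546619) ≈ -20.499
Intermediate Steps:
Function('r')(m, q) = Add(Rational(-43, 2), Mul(18, m, q)) (Function('r')(m, q) = Add(-2, Mul(Rational(1, 2), Add(Mul(Mul(Pow(6, 2), m), q), -39))) = Add(-2, Mul(Rational(1, 2), Add(Mul(Mul(36, m), q), -39))) = Add(-2, Mul(Rational(1, 2), Add(Mul(36, m, q), -39))) = Add(-2, Mul(Rational(1, 2), Add(-39, Mul(36, m, q)))) = Add(-2, Add(Rational(-39, 2), Mul(18, m, q))) = Add(Rational(-43, 2), Mul(18, m, q)))
Function('M')(j) = Add(3, Mul(Rational(1, 2), Pow(j, 2))) (Function('M')(j) = Add(3, Mul(Rational(1, 8), Mul(Add(j, j), Add(j, j)))) = Add(3, Mul(Rational(1, 8), Mul(Mul(2, j), Mul(2, j)))) = Add(3, Mul(Rational(1, 8), Mul(4, Pow(j, 2)))) = Add(3, Mul(Rational(1, 2), Pow(j, 2))))
Add(Mul(-889, Pow(Function('M')(-9), -1)), Mul(Mul(-83, 37), Pow(Function('r')(-65, -42), -1))) = Add(Mul(-889, Pow(Add(3, Mul(Rational(1, 2), Pow(-9, 2))), -1)), Mul(Mul(-83, 37), Pow(Add(Rational(-43, 2), Mul(18, -65, -42)), -1))) = Add(Mul(-889, Pow(Add(3, Mul(Rational(1, 2), 81)), -1)), Mul(-3071, Pow(Add(Rational(-43, 2), 49140), -1))) = Add(Mul(-889, Pow(Add(3, Rational(81, 2)), -1)), Mul(-3071, Pow(Rational(98237, 2), -1))) = Add(Mul(-889, Pow(Rational(87, 2), -1)), Mul(-3071, Rational(2, 98237))) = Add(Mul(-889, Rational(2, 87)), Rational(-6142, 98237)) = Add(Rational(-1778, 87), Rational(-6142, 98237)) = Rational(-175199740, 8546619)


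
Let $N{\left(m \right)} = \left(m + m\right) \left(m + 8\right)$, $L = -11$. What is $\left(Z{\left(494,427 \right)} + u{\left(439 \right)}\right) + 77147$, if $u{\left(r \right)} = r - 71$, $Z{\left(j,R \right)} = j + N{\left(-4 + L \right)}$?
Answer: $78219$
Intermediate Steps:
$N{\left(m \right)} = 2 m \left(8 + m\right)$
$Z{\left(j,R \right)} = 210 + j$ ($Z{\left(j,R \right)} = j + 2 \left(-4 - 11\right) \left(8 - 15\right) = j + 2 \left(-15\right) \left(8 - 15\right) = j + 2 \left(-15\right) \left(-7\right) = j + 210 = 210 + j$)
$u{\left(r \right)} = -71 + r$
$\left(Z{\left(494,427 \right)} + u{\left(439 \right)}\right) + 77147 = \left(\left(210 + 494\right) + \left(-71 + 439\right)\right) + 77147 = \left(704 + 368\right) + 77147 = 1072 + 77147 = 78219$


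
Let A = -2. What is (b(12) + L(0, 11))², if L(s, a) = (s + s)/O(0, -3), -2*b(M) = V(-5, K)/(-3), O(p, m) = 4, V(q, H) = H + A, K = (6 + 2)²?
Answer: 961/9 ≈ 106.78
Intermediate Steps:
K = 64 (K = 8² = 64)
V(q, H) = -2 + H (V(q, H) = H - 2 = -2 + H)
b(M) = 31/3 (b(M) = -(-2 + 64)/(2*(-3)) = -31*(-1)/3 = -½*(-62/3) = 31/3)
L(s, a) = s/2 (L(s, a) = (s + s)/4 = (2*s)*(¼) = s/2)
(b(12) + L(0, 11))² = (31/3 + (½)*0)² = (31/3 + 0)² = (31/3)² = 961/9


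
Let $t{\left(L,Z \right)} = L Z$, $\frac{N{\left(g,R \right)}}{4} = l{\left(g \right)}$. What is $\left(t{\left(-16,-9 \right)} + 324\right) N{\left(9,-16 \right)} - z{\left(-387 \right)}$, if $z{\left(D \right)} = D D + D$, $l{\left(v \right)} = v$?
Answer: $-132534$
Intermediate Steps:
$N{\left(g,R \right)} = 4 g$
$z{\left(D \right)} = D + D^{2}$ ($z{\left(D \right)} = D^{2} + D = D + D^{2}$)
$\left(t{\left(-16,-9 \right)} + 324\right) N{\left(9,-16 \right)} - z{\left(-387 \right)} = \left(\left(-16\right) \left(-9\right) + 324\right) 4 \cdot 9 - - 387 \left(1 - 387\right) = \left(144 + 324\right) 36 - \left(-387\right) \left(-386\right) = 468 \cdot 36 - 149382 = 16848 - 149382 = -132534$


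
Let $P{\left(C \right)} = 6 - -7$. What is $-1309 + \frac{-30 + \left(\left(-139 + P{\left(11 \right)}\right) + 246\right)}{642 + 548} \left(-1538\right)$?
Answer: $- \frac{169613}{119} \approx -1425.3$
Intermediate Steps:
$P{\left(C \right)} = 13$ ($P{\left(C \right)} = 6 + 7 = 13$)
$-1309 + \frac{-30 + \left(\left(-139 + P{\left(11 \right)}\right) + 246\right)}{642 + 548} \left(-1538\right) = -1309 + \frac{-30 + \left(\left(-139 + 13\right) + 246\right)}{642 + 548} \left(-1538\right) = -1309 + \frac{-30 + \left(-126 + 246\right)}{1190} \left(-1538\right) = -1309 + \left(-30 + 120\right) \frac{1}{1190} \left(-1538\right) = -1309 + 90 \cdot \frac{1}{1190} \left(-1538\right) = -1309 + \frac{9}{119} \left(-1538\right) = -1309 - \frac{13842}{119} = - \frac{169613}{119}$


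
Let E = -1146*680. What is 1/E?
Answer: -1/779280 ≈ -1.2832e-6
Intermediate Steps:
E = -779280
1/E = 1/(-779280) = -1/779280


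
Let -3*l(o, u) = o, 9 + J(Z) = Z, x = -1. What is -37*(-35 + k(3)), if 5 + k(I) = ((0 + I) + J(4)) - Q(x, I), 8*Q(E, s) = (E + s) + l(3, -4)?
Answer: 12469/8 ≈ 1558.6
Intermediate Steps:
J(Z) = -9 + Z
l(o, u) = -o/3
Q(E, s) = -⅛ + E/8 + s/8 (Q(E, s) = ((E + s) - ⅓*3)/8 = ((E + s) - 1)/8 = (-1 + E + s)/8 = -⅛ + E/8 + s/8)
k(I) = -39/4 + 7*I/8 (k(I) = -5 + (((0 + I) + (-9 + 4)) - (-⅛ + (⅛)*(-1) + I/8)) = -5 + ((I - 5) - (-⅛ - ⅛ + I/8)) = -5 + ((-5 + I) - (-¼ + I/8)) = -5 + ((-5 + I) + (¼ - I/8)) = -5 + (-19/4 + 7*I/8) = -39/4 + 7*I/8)
-37*(-35 + k(3)) = -37*(-35 + (-39/4 + (7/8)*3)) = -37*(-35 + (-39/4 + 21/8)) = -37*(-35 - 57/8) = -37*(-337/8) = 12469/8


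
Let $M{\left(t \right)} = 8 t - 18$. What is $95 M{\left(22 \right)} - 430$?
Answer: $14580$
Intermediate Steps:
$M{\left(t \right)} = -18 + 8 t$
$95 M{\left(22 \right)} - 430 = 95 \left(-18 + 8 \cdot 22\right) - 430 = 95 \left(-18 + 176\right) - 430 = 95 \cdot 158 - 430 = 15010 - 430 = 14580$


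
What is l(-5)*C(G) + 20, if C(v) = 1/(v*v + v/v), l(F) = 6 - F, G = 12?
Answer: 2911/145 ≈ 20.076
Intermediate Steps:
C(v) = 1/(1 + v**2) (C(v) = 1/(v**2 + 1) = 1/(1 + v**2))
l(-5)*C(G) + 20 = (6 - 1*(-5))/(1 + 12**2) + 20 = (6 + 5)/(1 + 144) + 20 = 11/145 + 20 = 2911/145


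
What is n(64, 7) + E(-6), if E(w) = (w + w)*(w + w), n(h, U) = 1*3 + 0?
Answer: 147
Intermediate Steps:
n(h, U) = 3 (n(h, U) = 3 + 0 = 3)
E(w) = 4*w² (E(w) = (2*w)*(2*w) = 4*w²)
n(64, 7) + E(-6) = 3 + 4*(-6)² = 3 + 4*36 = 3 + 144 = 147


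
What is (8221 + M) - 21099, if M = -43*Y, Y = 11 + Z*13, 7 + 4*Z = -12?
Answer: -42783/4 ≈ -10696.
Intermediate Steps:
Z = -19/4 (Z = -7/4 + (¼)*(-12) = -7/4 - 3 = -19/4 ≈ -4.7500)
Y = -203/4 (Y = 11 - 19/4*13 = 11 - 247/4 = -203/4 ≈ -50.750)
M = 8729/4 (M = -43*(-203/4) = 8729/4 ≈ 2182.3)
(8221 + M) - 21099 = (8221 + 8729/4) - 21099 = 41613/4 - 21099 = -42783/4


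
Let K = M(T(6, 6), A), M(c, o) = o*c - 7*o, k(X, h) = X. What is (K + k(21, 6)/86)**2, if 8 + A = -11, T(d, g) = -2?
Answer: 216884529/7396 ≈ 29325.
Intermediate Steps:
A = -19 (A = -8 - 11 = -19)
M(c, o) = -7*o + c*o (M(c, o) = c*o - 7*o = -7*o + c*o)
K = 171 (K = -19*(-7 - 2) = -19*(-9) = 171)
(K + k(21, 6)/86)**2 = (171 + 21/86)**2 = (14727/86)**2 = 216884529/7396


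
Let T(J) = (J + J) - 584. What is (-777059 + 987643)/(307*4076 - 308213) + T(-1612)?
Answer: -3591186568/943119 ≈ -3807.8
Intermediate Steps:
T(J) = -584 + 2*J (T(J) = 2*J - 584 = -584 + 2*J)
(-777059 + 987643)/(307*4076 - 308213) + T(-1612) = (-777059 + 987643)/(307*4076 - 308213) + (-584 + 2*(-1612)) = 210584/(1251332 - 308213) + (-584 - 3224) = 210584/943119 - 3808 = -3591186568/943119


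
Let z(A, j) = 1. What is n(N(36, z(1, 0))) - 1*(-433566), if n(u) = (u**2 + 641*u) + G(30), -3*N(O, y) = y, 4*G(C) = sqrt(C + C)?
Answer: 3900172/9 + sqrt(15)/2 ≈ 4.3335e+5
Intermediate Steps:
G(C) = sqrt(2)*sqrt(C)/4 (G(C) = sqrt(C + C)/4 = sqrt(2*C)/4 = (sqrt(2)*sqrt(C))/4 = sqrt(2)*sqrt(C)/4)
N(O, y) = -y/3
n(u) = u**2 + sqrt(15)/2 + 641*u (n(u) = (u**2 + 641*u) + sqrt(2)*sqrt(30)/4 = (u**2 + 641*u) + sqrt(15)/2 = u**2 + sqrt(15)/2 + 641*u)
n(N(36, z(1, 0))) - 1*(-433566) = ((-1/3*1)**2 + sqrt(15)/2 + 641*(-1/3*1)) - 1*(-433566) = ((-1/3)**2 + sqrt(15)/2 + 641*(-1/3)) + 433566 = (1/9 + sqrt(15)/2 - 641/3) + 433566 = (-1922/9 + sqrt(15)/2) + 433566 = 3900172/9 + sqrt(15)/2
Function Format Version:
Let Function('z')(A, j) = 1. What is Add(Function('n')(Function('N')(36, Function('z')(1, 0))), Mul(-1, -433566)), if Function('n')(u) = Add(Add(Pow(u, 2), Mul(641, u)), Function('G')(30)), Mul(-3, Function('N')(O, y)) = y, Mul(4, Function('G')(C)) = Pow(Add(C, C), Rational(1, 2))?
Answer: Add(Rational(3900172, 9), Mul(Rational(1, 2), Pow(15, Rational(1, 2)))) ≈ 4.3335e+5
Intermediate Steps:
Function('G')(C) = Mul(Rational(1, 4), Pow(2, Rational(1, 2)), Pow(C, Rational(1, 2))) (Function('G')(C) = Mul(Rational(1, 4), Pow(Add(C, C), Rational(1, 2))) = Mul(Rational(1, 4), Pow(Mul(2, C), Rational(1, 2))) = Mul(Rational(1, 4), Mul(Pow(2, Rational(1, 2)), Pow(C, Rational(1, 2)))) = Mul(Rational(1, 4), Pow(2, Rational(1, 2)), Pow(C, Rational(1, 2))))
Function('N')(O, y) = Mul(Rational(-1, 3), y)
Function('n')(u) = Add(Pow(u, 2), Mul(Rational(1, 2), Pow(15, Rational(1, 2))), Mul(641, u)) (Function('n')(u) = Add(Add(Pow(u, 2), Mul(641, u)), Mul(Rational(1, 4), Pow(2, Rational(1, 2)), Pow(30, Rational(1, 2)))) = Add(Add(Pow(u, 2), Mul(641, u)), Mul(Rational(1, 2), Pow(15, Rational(1, 2)))) = Add(Pow(u, 2), Mul(Rational(1, 2), Pow(15, Rational(1, 2))), Mul(641, u)))
Add(Function('n')(Function('N')(36, Function('z')(1, 0))), Mul(-1, -433566)) = Add(Add(Pow(Mul(Rational(-1, 3), 1), 2), Mul(Rational(1, 2), Pow(15, Rational(1, 2))), Mul(641, Mul(Rational(-1, 3), 1))), Mul(-1, -433566)) = Add(Add(Pow(Rational(-1, 3), 2), Mul(Rational(1, 2), Pow(15, Rational(1, 2))), Mul(641, Rational(-1, 3))), 433566) = Add(Add(Rational(1, 9), Mul(Rational(1, 2), Pow(15, Rational(1, 2))), Rational(-641, 3)), 433566) = Add(Add(Rational(-1922, 9), Mul(Rational(1, 2), Pow(15, Rational(1, 2)))), 433566) = Add(Rational(3900172, 9), Mul(Rational(1, 2), Pow(15, Rational(1, 2))))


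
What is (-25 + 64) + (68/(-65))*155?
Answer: -1601/13 ≈ -123.15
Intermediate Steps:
(-25 + 64) + (68/(-65))*155 = 39 + (68*(-1/65))*155 = 39 - 68/65*155 = 39 - 2108/13 = -1601/13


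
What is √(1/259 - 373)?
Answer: 3*I*√2780106/259 ≈ 19.313*I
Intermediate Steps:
√(1/259 - 373) = √(-96606/259) = 3*I*√2780106/259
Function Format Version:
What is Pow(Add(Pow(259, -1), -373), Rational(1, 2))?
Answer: Mul(Rational(3, 259), I, Pow(2780106, Rational(1, 2))) ≈ Mul(19.313, I)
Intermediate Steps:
Pow(Add(Pow(259, -1), -373), Rational(1, 2)) = Pow(Add(Rational(1, 259), -373), Rational(1, 2)) = Pow(Rational(-96606, 259), Rational(1, 2)) = Mul(Rational(3, 259), I, Pow(2780106, Rational(1, 2)))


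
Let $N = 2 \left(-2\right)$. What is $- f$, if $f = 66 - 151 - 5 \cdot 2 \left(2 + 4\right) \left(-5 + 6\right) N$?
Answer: $36174$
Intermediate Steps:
$N = -4$
$f = -36174$ ($f = 66 - 151 - 5 \cdot 2 \left(2 + 4\right) \left(-5 + 6\right) \left(-4\right) = 66 - 151 - 5 \cdot 2 \cdot 6 \cdot 1 \left(-4\right) = 66 - 151 - 5 \cdot 2 \cdot 6 \left(-4\right) = 66 - 151 \left(-5\right) 12 \left(-4\right) = 66 - 151 \left(\left(-60\right) \left(-4\right)\right) = 66 - 36240 = -36174$)
$- f = \left(-1\right) \left(-36174\right) = 36174$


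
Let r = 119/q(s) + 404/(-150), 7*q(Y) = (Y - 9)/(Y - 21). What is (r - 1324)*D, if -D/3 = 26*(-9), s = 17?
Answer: -30593043/25 ≈ -1.2237e+6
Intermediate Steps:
q(Y) = (-9 + Y)/(7*(-21 + Y)) (q(Y) = ((Y - 9)/(Y - 21))/7 = ((-9 + Y)/(-21 + Y))/7 = (-9 + Y)/(7*(-21 + Y)))
D = 702 (D = -78*(-9) = -3*(-234) = 702)
r = -62879/150 (r = 119/(((-9 + 17)/(7*(-21 + 17)))) + 404/(-150) = 119/(((⅐)*8/(-4))) + 404*(-1/150) = 119/(((⅐)*(-¼)*8)) - 202/75 = 119/(-2/7) - 202/75 = 119*(-7/2) - 202/75 = -833/2 - 202/75 = -62879/150 ≈ -419.19)
(r - 1324)*D = (-62879/150 - 1324)*702 = -261479/150*702 = -30593043/25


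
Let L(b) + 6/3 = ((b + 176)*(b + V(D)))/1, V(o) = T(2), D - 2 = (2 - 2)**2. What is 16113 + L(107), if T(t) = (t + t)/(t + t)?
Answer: 46675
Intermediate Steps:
D = 2 (D = 2 + (2 - 2)**2 = 2 + 0**2 = 2 + 0 = 2)
T(t) = 1 (T(t) = (2*t)/((2*t)) = (2*t)*(1/(2*t)) = 1)
V(o) = 1
L(b) = -2 + (1 + b)*(176 + b) (L(b) = -2 + ((b + 176)*(b + 1))/1 = -2 + ((176 + b)*(1 + b))*1 = -2 + ((1 + b)*(176 + b))*1 = -2 + (1 + b)*(176 + b))
16113 + L(107) = 16113 + (174 + 107**2 + 177*107) = 16113 + (174 + 11449 + 18939) = 16113 + 30562 = 46675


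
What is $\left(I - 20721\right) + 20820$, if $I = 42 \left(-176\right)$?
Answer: $-7293$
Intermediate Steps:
$I = -7392$
$\left(I - 20721\right) + 20820 = \left(-7392 - 20721\right) + 20820 = -28113 + 20820 = -7293$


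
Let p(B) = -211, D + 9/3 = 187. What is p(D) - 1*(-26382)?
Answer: 26171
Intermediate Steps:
D = 184 (D = -3 + 187 = 184)
p(D) - 1*(-26382) = -211 - 1*(-26382) = -211 + 26382 = 26171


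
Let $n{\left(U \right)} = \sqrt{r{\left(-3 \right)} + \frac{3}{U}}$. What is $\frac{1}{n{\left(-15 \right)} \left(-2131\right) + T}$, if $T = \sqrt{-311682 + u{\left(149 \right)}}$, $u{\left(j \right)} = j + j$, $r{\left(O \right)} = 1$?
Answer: $\frac{5}{2 \left(- 2131 \sqrt{5} + 5 i \sqrt{77846}\right)} \approx -0.00048323 - 0.00014147 i$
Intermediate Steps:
$n{\left(U \right)} = \sqrt{1 + \frac{3}{U}}$
$u{\left(j \right)} = 2 j$
$T = 2 i \sqrt{77846}$ ($T = \sqrt{-311682 + 2 \cdot 149} = \sqrt{-311682 + 298} = \sqrt{-311384} = 2 i \sqrt{77846} \approx 558.02 i$)
$\frac{1}{n{\left(-15 \right)} \left(-2131\right) + T} = \frac{1}{\sqrt{\frac{3 - 15}{-15}} \left(-2131\right) + 2 i \sqrt{77846}} = \frac{1}{\sqrt{\left(- \frac{1}{15}\right) \left(-12\right)} \left(-2131\right) + 2 i \sqrt{77846}} = \frac{1}{\sqrt{\frac{4}{5}} \left(-2131\right) + 2 i \sqrt{77846}} = \frac{1}{\frac{2 \sqrt{5}}{5} \left(-2131\right) + 2 i \sqrt{77846}} = \frac{1}{- \frac{4262 \sqrt{5}}{5} + 2 i \sqrt{77846}}$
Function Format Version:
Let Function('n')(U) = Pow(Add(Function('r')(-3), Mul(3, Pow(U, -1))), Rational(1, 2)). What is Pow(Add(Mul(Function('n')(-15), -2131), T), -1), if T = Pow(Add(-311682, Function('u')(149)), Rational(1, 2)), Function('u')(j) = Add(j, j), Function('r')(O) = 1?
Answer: Mul(Rational(5, 2), Pow(Add(Mul(-2131, Pow(5, Rational(1, 2))), Mul(5, I, Pow(77846, Rational(1, 2)))), -1)) ≈ Add(-0.00048323, Mul(-0.00014147, I))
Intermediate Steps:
Function('n')(U) = Pow(Add(1, Mul(3, Pow(U, -1))), Rational(1, 2))
Function('u')(j) = Mul(2, j)
T = Mul(2, I, Pow(77846, Rational(1, 2))) (T = Pow(Add(-311682, Mul(2, 149)), Rational(1, 2)) = Pow(Add(-311682, 298), Rational(1, 2)) = Pow(-311384, Rational(1, 2)) = Mul(2, I, Pow(77846, Rational(1, 2))) ≈ Mul(558.02, I))
Pow(Add(Mul(Function('n')(-15), -2131), T), -1) = Pow(Add(Mul(Pow(Mul(Pow(-15, -1), Add(3, -15)), Rational(1, 2)), -2131), Mul(2, I, Pow(77846, Rational(1, 2)))), -1) = Pow(Add(Mul(Pow(Mul(Rational(-1, 15), -12), Rational(1, 2)), -2131), Mul(2, I, Pow(77846, Rational(1, 2)))), -1) = Pow(Add(Mul(Pow(Rational(4, 5), Rational(1, 2)), -2131), Mul(2, I, Pow(77846, Rational(1, 2)))), -1) = Pow(Add(Mul(Mul(Rational(2, 5), Pow(5, Rational(1, 2))), -2131), Mul(2, I, Pow(77846, Rational(1, 2)))), -1) = Pow(Add(Mul(Rational(-4262, 5), Pow(5, Rational(1, 2))), Mul(2, I, Pow(77846, Rational(1, 2)))), -1)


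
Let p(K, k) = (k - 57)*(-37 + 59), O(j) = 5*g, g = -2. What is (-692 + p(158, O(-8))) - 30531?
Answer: -32697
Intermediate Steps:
O(j) = -10 (O(j) = 5*(-2) = -10)
p(K, k) = -1254 + 22*k (p(K, k) = (-57 + k)*22 = -1254 + 22*k)
(-692 + p(158, O(-8))) - 30531 = (-692 + (-1254 + 22*(-10))) - 30531 = (-692 + (-1254 - 220)) - 30531 = (-692 - 1474) - 30531 = -2166 - 30531 = -32697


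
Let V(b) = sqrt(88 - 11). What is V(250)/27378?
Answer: sqrt(77)/27378 ≈ 0.00032051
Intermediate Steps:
V(b) = sqrt(77)
V(250)/27378 = sqrt(77)/27378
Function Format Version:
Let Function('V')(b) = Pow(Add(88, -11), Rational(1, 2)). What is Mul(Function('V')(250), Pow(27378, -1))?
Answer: Mul(Rational(1, 27378), Pow(77, Rational(1, 2))) ≈ 0.00032051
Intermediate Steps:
Function('V')(b) = Pow(77, Rational(1, 2))
Mul(Function('V')(250), Pow(27378, -1)) = Mul(Pow(77, Rational(1, 2)), Pow(27378, -1)) = Mul(Pow(77, Rational(1, 2)), Rational(1, 27378)) = Mul(Rational(1, 27378), Pow(77, Rational(1, 2)))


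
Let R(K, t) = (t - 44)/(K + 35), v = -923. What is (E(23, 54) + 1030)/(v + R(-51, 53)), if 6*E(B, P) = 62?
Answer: -49936/44331 ≈ -1.1264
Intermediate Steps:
R(K, t) = (-44 + t)/(35 + K)
E(B, P) = 31/3 (E(B, P) = (⅙)*62 = 31/3)
(E(23, 54) + 1030)/(v + R(-51, 53)) = (31/3 + 1030)/(-923 + (-44 + 53)/(35 - 51)) = 3121/(3*(-923 + 9/(-16))) = 3121/(3*(-923 - 1/16*9)) = 3121/(3*(-923 - 9/16)) = 3121/(3*(-14777/16)) = (3121/3)*(-16/14777) = -49936/44331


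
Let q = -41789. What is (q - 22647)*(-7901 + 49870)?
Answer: -2704314484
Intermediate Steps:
(q - 22647)*(-7901 + 49870) = (-41789 - 22647)*(-7901 + 49870) = -64436*41969 = -2704314484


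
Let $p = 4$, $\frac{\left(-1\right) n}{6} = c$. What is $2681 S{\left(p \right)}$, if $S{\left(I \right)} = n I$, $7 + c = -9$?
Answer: $1029504$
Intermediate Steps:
$c = -16$ ($c = -7 - 9 = -16$)
$n = 96$ ($n = \left(-6\right) \left(-16\right) = 96$)
$S{\left(I \right)} = 96 I$
$2681 S{\left(p \right)} = 2681 \cdot 96 \cdot 4 = 2681 \cdot 384 = 1029504$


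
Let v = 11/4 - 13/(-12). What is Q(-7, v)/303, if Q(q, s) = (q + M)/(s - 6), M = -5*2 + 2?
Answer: 30/1313 ≈ 0.022848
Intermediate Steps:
M = -8 (M = -10 + 2 = -8)
v = 23/6 (v = 11*(1/4) - 13*(-1/12) = 11/4 + 13/12 = 23/6 ≈ 3.8333)
Q(q, s) = (-8 + q)/(-6 + s) (Q(q, s) = (q - 8)/(s - 6) = (-8 + q)/(-6 + s))
Q(-7, v)/303 = ((-8 - 7)/(-6 + 23/6))/303 = (-15/(-13/6))*(1/303) = -6/13*(-15)*(1/303) = (90/13)*(1/303) = 30/1313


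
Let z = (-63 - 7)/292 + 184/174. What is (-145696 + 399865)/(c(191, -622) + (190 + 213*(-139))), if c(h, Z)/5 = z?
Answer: -3228454638/373602799 ≈ -8.6414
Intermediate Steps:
z = 10387/12702 (z = -70*1/292 + 184*(1/174) = -35/146 + 92/87 = 10387/12702 ≈ 0.81775)
c(h, Z) = 51935/12702 (c(h, Z) = 5*(10387/12702) = 51935/12702)
(-145696 + 399865)/(c(191, -622) + (190 + 213*(-139))) = (-145696 + 399865)/(51935/12702 + (190 + 213*(-139))) = 254169/(51935/12702 + (190 - 29607)) = 254169/(51935/12702 - 29417) = 254169/(-373602799/12702) = 254169*(-12702/373602799) = -3228454638/373602799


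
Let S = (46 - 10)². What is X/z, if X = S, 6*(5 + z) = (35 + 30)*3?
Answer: 2592/55 ≈ 47.127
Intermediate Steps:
z = 55/2 (z = -5 + ((35 + 30)*3)/6 = -5 + (65*3)/6 = -5 + (⅙)*195 = -5 + 65/2 = 55/2 ≈ 27.500)
S = 1296 (S = 36² = 1296)
X = 1296
X/z = 1296/(55/2) = 1296*(2/55) = 2592/55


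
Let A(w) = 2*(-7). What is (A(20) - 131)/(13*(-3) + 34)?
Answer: 29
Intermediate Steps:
A(w) = -14
(A(20) - 131)/(13*(-3) + 34) = (-14 - 131)/(13*(-3) + 34) = -145/(-39 + 34) = -145/(-5) = -145*(-⅕) = 29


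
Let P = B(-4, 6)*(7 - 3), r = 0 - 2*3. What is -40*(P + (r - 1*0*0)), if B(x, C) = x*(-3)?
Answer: -1680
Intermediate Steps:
r = -6 (r = 0 - 6 = -6)
B(x, C) = -3*x
P = 48 (P = (-3*(-4))*(7 - 3) = 12*4 = 48)
-40*(P + (r - 1*0*0)) = -40*(48 + (-6 - 1*0*0)) = -40*(48 + (-6 + 0*0)) = -40*(48 + (-6 + 0)) = -40*(48 - 6) = -40*42 = -1680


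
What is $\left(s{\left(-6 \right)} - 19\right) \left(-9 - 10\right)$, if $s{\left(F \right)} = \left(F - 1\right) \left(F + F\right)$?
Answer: $-1235$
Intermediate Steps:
$s{\left(F \right)} = 2 F \left(-1 + F\right)$ ($s{\left(F \right)} = \left(-1 + F\right) 2 F = 2 F \left(-1 + F\right)$)
$\left(s{\left(-6 \right)} - 19\right) \left(-9 - 10\right) = \left(2 \left(-6\right) \left(-1 - 6\right) - 19\right) \left(-9 - 10\right) = \left(2 \left(-6\right) \left(-7\right) - 19\right) \left(-9 - 10\right) = \left(84 - 19\right) \left(-19\right) = 65 \left(-19\right) = -1235$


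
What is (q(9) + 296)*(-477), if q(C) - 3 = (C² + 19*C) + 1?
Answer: -263304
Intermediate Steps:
q(C) = 4 + C² + 19*C (q(C) = 3 + ((C² + 19*C) + 1) = 3 + (1 + C² + 19*C) = 4 + C² + 19*C)
(q(9) + 296)*(-477) = ((4 + 9² + 19*9) + 296)*(-477) = ((4 + 81 + 171) + 296)*(-477) = (256 + 296)*(-477) = 552*(-477) = -263304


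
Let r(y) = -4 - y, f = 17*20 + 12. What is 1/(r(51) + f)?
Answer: 1/297 ≈ 0.0033670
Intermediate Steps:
f = 352 (f = 340 + 12 = 352)
1/(r(51) + f) = 1/((-4 - 1*51) + 352) = 1/((-4 - 51) + 352) = 1/(-55 + 352) = 1/297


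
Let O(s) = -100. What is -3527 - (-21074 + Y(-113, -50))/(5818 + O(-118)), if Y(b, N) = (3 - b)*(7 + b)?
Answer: -10067008/2859 ≈ -3521.2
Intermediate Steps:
-3527 - (-21074 + Y(-113, -50))/(5818 + O(-118)) = -3527 - (-21074 + (21 - 1*(-113)² - 4*(-113)))/(5818 - 100) = -3527 - (-21074 + (21 - 1*12769 + 452))/5718 = -3527 - (-21074 + (21 - 12769 + 452))/5718 = -3527 - (-21074 - 12296)/5718 = -3527 - (-33370)/5718 = -3527 - 1*(-16685/2859) = -3527 + 16685/2859 = -10067008/2859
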